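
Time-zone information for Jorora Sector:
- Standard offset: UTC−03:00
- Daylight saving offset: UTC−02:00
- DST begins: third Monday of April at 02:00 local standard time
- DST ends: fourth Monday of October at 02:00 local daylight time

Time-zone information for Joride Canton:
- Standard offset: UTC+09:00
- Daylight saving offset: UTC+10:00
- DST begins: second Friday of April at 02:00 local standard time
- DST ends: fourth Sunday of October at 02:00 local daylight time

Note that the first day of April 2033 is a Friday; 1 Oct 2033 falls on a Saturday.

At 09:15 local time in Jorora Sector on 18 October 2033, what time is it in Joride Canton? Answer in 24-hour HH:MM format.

21:15

1 April 2033 is a Friday, so the first Monday is April 4 and the third is April 18.
1 October 2033 is a Saturday, so the first Monday is October 3 and the fourth is October 24.
Daylight saving runs 18 April – 24 October; 18 October 2033 is inside that window, so Jorora Sector is at UTC−02:00.
09:15 Jorora Sector + 2h = 11:15 UTC.
1 April 2033 is a Friday, so the first Friday is April 1 and the second is April 8.
1 October 2033 is a Saturday, so the first Sunday is October 2 and the fourth is October 23.
At the standard offset (UTC+09:00), 11:15 UTC + 9h = 20:15 Joride Canton standard time.
The standard-time date in Joride Canton, 18 October 2033, falls between 8 April and 23 October, so daylight saving is in effect and Joride Canton is at UTC+10:00.
11:15 UTC + 10h = 21:15 Joride Canton.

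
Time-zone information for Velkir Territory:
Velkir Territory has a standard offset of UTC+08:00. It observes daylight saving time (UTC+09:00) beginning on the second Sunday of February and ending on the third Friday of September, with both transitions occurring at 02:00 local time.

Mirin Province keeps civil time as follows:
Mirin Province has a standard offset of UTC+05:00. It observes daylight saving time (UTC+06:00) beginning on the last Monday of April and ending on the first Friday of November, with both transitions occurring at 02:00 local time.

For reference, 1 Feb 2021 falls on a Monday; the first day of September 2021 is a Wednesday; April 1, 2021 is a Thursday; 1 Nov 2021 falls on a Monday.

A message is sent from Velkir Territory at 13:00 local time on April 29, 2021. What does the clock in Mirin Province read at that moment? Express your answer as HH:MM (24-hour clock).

10:00

1 February 2021 is a Monday, so the first Sunday is February 7 and the second is February 14.
1 September 2021 is a Wednesday, so the first Friday is September 3 and the third is September 17.
April 29, 2021 falls between 14 February and 17 September, so daylight saving is in effect and Velkir Territory is at UTC+09:00.
13:00 Velkir Territory − 9h = 04:00 UTC.
1 April 2021 is a Thursday, so Mondays fall on 5, 12, 19, 26; the last is April 26.
1 November 2021 is a Monday, so the first Friday is November 5.
At the standard offset (UTC+05:00), 04:00 UTC + 5h = 09:00 Mirin Province standard time.
Daylight saving runs 26 April – 5 November; the standard-time date in Mirin Province, April 29, 2021, is inside that window, so Mirin Province is at UTC+06:00.
04:00 UTC + 6h = 10:00 Mirin Province.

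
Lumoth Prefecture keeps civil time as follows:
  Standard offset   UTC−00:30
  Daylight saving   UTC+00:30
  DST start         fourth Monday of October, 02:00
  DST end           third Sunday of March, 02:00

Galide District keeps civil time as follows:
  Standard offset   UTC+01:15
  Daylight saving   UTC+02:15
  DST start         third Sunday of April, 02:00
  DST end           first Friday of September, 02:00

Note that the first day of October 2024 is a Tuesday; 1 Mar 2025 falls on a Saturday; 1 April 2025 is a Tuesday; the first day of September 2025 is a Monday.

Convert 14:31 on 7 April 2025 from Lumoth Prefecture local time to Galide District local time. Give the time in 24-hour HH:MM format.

16:16

1 October 2024 is a Tuesday, so the first Monday is October 7 and the fourth is October 28.
1 March 2025 is a Saturday, so the first Sunday is March 2 and the third is March 16.
Daylight saving runs 28 October 2024 – 16 March 2025; 7 April 2025 is outside that window, so Lumoth Prefecture is on standard time at UTC−00:30.
14:31 Lumoth Prefecture + 0h30m = 15:01 UTC.
1 April 2025 is a Tuesday, so the first Sunday is April 6 and the third is April 20.
1 September 2025 is a Monday, so the first Friday is September 5.
At the standard offset (UTC+01:15), 15:01 UTC + 1h15m = 16:16 Galide District standard time.
Daylight saving runs 20 April – 5 September; the standard-time date in Galide District, 7 April 2025, is outside that window, so Galide District is on standard time at UTC+01:15.
15:01 UTC + 1h15m = 16:16 Galide District.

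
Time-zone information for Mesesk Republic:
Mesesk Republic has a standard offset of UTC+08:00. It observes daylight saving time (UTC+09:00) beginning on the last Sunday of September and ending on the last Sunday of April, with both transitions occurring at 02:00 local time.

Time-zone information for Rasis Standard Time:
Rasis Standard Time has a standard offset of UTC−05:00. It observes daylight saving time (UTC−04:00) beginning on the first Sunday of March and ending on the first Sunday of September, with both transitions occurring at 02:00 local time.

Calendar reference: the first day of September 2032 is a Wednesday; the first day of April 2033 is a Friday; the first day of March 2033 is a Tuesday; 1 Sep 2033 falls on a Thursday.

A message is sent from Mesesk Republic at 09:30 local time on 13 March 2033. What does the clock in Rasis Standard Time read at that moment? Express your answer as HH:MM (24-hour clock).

1 September 2032 is a Wednesday, so Sundays fall on 5, 12, 19, 26; the last is September 26.
1 April 2033 is a Friday, so Sundays fall on 3, 10, 17, 24; the last is April 24.
13 March 2033 falls between 26 September 2032 and 24 April 2033, so daylight saving is in effect and Mesesk Republic is at UTC+09:00.
09:30 Mesesk Republic − 9h = 00:30 UTC.
1 March 2033 is a Tuesday, so the first Sunday is March 6.
1 September 2033 is a Thursday, so the first Sunday is September 4.
At the standard offset (UTC−05:00), 00:30 UTC − 5h = 19:30 Rasis Standard Time standard time (rolling into the previous day, 12 March 2033).
Daylight saving runs 6 March – 4 September; the standard-time date in Rasis Standard Time, 12 March 2033, is inside that window, so Rasis Standard Time is at UTC−04:00.
00:30 UTC − 4h = 20:30 Rasis Standard Time (rolling into the previous day, 12 March 2033).

20:30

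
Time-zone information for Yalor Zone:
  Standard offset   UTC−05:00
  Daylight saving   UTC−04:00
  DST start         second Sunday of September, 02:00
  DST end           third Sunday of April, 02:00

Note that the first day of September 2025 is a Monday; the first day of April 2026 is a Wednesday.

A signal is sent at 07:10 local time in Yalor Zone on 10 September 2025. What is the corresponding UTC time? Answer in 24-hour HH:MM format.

12:10

1 September 2025 is a Monday, so the first Sunday is September 7 and the second is September 14.
1 April 2026 is a Wednesday, so the first Sunday is April 5 and the third is April 19.
10 September 2025 does not fall between 14 September 2025 and 19 April 2026, so daylight saving is not in effect and Yalor Zone is at UTC−05:00.
07:10 local + 5h = 12:10 UTC.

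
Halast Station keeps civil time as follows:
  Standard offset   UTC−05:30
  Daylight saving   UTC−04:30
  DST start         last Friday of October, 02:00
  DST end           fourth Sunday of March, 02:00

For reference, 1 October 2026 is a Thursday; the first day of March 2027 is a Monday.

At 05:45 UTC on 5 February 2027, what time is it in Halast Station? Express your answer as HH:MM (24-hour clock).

1 October 2026 is a Thursday, so Fridays fall on 2, 9, 16, 23, 30; the last is October 30.
1 March 2027 is a Monday, so the first Sunday is March 7 and the fourth is March 28.
At the standard offset (UTC−05:30), 05:45 UTC − 5h30m = 00:15 Halast Station standard time.
The standard-time date in Halast Station, 5 February 2027, lies within the daylight-saving period (30 October 2026 – 28 March 2027), so Halast Station is on daylight time, UTC−04:30.
05:45 UTC − 4h30m = 01:15 local.

01:15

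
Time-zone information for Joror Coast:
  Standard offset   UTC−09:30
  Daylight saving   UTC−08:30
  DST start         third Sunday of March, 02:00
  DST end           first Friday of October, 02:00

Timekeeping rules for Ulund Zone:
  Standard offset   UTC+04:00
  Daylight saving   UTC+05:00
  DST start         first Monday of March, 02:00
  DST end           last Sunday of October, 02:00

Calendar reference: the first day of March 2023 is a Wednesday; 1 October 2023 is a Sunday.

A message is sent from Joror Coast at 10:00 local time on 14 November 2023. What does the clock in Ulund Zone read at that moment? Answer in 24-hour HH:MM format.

23:30

1 March 2023 is a Wednesday, so the first Sunday is March 5 and the third is March 19.
1 October 2023 is a Sunday, so the first Friday is October 6.
Daylight saving runs 19 March – 6 October; 14 November 2023 is outside that window, so Joror Coast is on standard time at UTC−09:30.
10:00 Joror Coast + 9h30m = 19:30 UTC.
1 March 2023 is a Wednesday, so the first Monday is March 6.
1 October 2023 is a Sunday, so Sundays fall on 1, 8, 15, 22, 29; the last is October 29.
At the standard offset (UTC+04:00), 19:30 UTC + 4h = 23:30 Ulund Zone standard time.
The standard-time date in Ulund Zone, 14 November 2023, does not fall between 6 March and 29 October, so daylight saving is not in effect and Ulund Zone is at UTC+04:00.
19:30 UTC + 4h = 23:30 Ulund Zone.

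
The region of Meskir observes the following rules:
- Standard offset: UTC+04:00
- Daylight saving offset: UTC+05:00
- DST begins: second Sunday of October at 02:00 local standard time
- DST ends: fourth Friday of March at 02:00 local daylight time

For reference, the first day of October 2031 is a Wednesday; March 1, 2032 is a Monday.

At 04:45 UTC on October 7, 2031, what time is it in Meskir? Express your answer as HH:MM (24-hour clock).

1 October 2031 is a Wednesday, so the first Sunday is October 5 and the second is October 12.
1 March 2032 is a Monday, so the first Friday is March 5 and the fourth is March 26.
At the standard offset (UTC+04:00), 04:45 UTC + 4h = 08:45 Meskir standard time.
The standard-time date in Meskir, October 7, 2031, does not fall between 12 October 2031 and 26 March 2032, so daylight saving is not in effect and Meskir is at UTC+04:00.
04:45 UTC + 4h = 08:45 local.

08:45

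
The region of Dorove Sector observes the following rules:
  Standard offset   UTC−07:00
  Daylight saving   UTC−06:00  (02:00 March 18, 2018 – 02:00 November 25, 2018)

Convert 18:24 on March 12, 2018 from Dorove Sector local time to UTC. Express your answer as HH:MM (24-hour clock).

Daylight saving runs 18 March – 25 November; March 12, 2018 is outside that window, so Dorove Sector is on standard time at UTC−07:00.
18:24 local + 7h = 01:24 UTC (rolling into the next day, 13 March 2018).

01:24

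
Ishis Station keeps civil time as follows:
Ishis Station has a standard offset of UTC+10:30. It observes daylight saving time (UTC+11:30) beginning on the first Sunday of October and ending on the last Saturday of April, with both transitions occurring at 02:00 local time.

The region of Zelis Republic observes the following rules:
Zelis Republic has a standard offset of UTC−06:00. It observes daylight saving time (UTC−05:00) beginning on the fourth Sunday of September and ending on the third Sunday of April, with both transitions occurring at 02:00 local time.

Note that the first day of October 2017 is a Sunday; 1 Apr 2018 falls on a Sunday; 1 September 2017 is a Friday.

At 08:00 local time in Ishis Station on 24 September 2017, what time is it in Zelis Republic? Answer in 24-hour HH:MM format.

1 October 2017 is a Sunday, so the first Sunday is October 1.
1 April 2018 is a Sunday, so Saturdays fall on 7, 14, 21, 28; the last is April 28.
24 September 2017 does not fall between 1 October 2017 and 28 April 2018, so daylight saving is not in effect and Ishis Station is at UTC+10:30.
08:00 Ishis Station − 10h30m = 21:30 UTC (rolling into the previous day, 23 September 2017).
1 September 2017 is a Friday, so the first Sunday is September 3 and the fourth is September 24.
1 April 2018 is a Sunday, so the first Sunday is April 1 and the third is April 15.
At the standard offset (UTC−06:00), 21:30 UTC − 6h = 15:30 Zelis Republic standard time.
The standard-time date in Zelis Republic, 23 September 2017, does not fall between 24 September 2017 and 15 April 2018, so daylight saving is not in effect and Zelis Republic is at UTC−06:00.
21:30 UTC − 6h = 15:30 Zelis Republic.

15:30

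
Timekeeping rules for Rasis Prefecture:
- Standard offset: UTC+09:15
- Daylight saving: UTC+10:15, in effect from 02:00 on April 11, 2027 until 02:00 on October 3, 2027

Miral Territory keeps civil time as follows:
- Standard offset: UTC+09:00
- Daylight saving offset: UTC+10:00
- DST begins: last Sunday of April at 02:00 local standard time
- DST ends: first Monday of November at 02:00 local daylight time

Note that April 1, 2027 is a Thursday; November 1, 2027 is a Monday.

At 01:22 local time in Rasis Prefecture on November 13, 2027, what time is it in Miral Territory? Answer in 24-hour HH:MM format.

November 13, 2027 does not fall between 11 April and 3 October, so daylight saving is not in effect and Rasis Prefecture is at UTC+09:15.
01:22 Rasis Prefecture − 9h15m = 16:07 UTC (rolling into the previous day, 12 November 2027).
1 April 2027 is a Thursday, so Sundays fall on 4, 11, 18, 25; the last is April 25.
1 November 2027 is a Monday, so the first Monday is November 1.
At the standard offset (UTC+09:00), 16:07 UTC + 9h = 01:07 Miral Territory standard time (rolling into the next day, 13 November 2027).
The standard-time date in Miral Territory, November 13, 2027, does not fall between 25 April and 1 November, so daylight saving is not in effect and Miral Territory is at UTC+09:00.
16:07 UTC + 9h = 01:07 Miral Territory (rolling into the next day, 13 November 2027).

01:07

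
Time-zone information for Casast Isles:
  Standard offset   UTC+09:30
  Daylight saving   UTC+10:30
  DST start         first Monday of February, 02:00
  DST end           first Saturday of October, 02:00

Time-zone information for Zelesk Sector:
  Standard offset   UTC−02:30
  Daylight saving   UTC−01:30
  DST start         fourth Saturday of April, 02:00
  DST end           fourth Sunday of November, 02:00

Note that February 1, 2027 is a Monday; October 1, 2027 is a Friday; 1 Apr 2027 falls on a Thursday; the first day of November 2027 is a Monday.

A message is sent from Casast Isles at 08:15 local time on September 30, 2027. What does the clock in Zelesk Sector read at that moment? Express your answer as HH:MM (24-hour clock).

20:15

1 February 2027 is a Monday, so the first Monday is February 1.
1 October 2027 is a Friday, so the first Saturday is October 2.
September 30, 2027 falls between 1 February and 2 October, so daylight saving is in effect and Casast Isles is at UTC+10:30.
08:15 Casast Isles − 10h30m = 21:45 UTC (rolling into the previous day, 29 September 2027).
1 April 2027 is a Thursday, so the first Saturday is April 3 and the fourth is April 24.
1 November 2027 is a Monday, so the first Sunday is November 7 and the fourth is November 28.
At the standard offset (UTC−02:30), 21:45 UTC − 2h30m = 19:15 Zelesk Sector standard time.
The standard-time date in Zelesk Sector, September 29, 2027, falls between 24 April and 28 November, so daylight saving is in effect and Zelesk Sector is at UTC−01:30.
21:45 UTC − 1h30m = 20:15 Zelesk Sector.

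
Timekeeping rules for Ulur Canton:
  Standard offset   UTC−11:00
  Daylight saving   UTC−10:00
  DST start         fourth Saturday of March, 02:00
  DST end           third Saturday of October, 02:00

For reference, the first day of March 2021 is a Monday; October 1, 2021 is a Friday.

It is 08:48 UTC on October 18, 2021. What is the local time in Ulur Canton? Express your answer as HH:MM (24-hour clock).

21:48

1 March 2021 is a Monday, so the first Saturday is March 6 and the fourth is March 27.
1 October 2021 is a Friday, so the first Saturday is October 2 and the third is October 16.
At the standard offset (UTC−11:00), 08:48 UTC − 11h = 21:48 Ulur Canton standard time (rolling into the previous day, 17 October 2021).
The standard-time date in Ulur Canton, October 17, 2021, is outside the daylight-saving period (27 March – 16 October), so Ulur Canton is on standard time, UTC−11:00.
08:48 UTC − 11h = 21:48 local (rolling into the previous day, 17 October 2021).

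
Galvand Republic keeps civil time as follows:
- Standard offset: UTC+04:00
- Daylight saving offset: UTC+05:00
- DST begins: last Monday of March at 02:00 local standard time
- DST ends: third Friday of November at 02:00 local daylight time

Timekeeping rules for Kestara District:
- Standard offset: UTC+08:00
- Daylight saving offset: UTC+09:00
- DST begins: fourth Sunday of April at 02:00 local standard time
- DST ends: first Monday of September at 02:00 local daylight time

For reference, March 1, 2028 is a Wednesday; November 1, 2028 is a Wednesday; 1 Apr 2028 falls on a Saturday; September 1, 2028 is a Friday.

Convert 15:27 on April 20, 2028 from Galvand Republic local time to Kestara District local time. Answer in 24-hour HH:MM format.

18:27

1 March 2028 is a Wednesday, so Mondays fall on 6, 13, 20, 27; the last is March 27.
1 November 2028 is a Wednesday, so the first Friday is November 3 and the third is November 17.
April 20, 2028 falls between 27 March and 17 November, so daylight saving is in effect and Galvand Republic is at UTC+05:00.
15:27 Galvand Republic − 5h = 10:27 UTC.
1 April 2028 is a Saturday, so the first Sunday is April 2 and the fourth is April 23.
1 September 2028 is a Friday, so the first Monday is September 4.
At the standard offset (UTC+08:00), 10:27 UTC + 8h = 18:27 Kestara District standard time.
Daylight saving runs 23 April – 4 September; the standard-time date in Kestara District, April 20, 2028, is outside that window, so Kestara District is on standard time at UTC+08:00.
10:27 UTC + 8h = 18:27 Kestara District.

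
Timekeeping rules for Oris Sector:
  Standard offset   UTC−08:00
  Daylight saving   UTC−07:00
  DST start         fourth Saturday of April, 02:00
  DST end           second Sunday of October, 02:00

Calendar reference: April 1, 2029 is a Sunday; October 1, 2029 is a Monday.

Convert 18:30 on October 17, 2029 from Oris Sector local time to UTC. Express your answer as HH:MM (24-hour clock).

1 April 2029 is a Sunday, so the first Saturday is April 7 and the fourth is April 28.
1 October 2029 is a Monday, so the first Sunday is October 7 and the second is October 14.
October 17, 2029 is outside the daylight-saving period (28 April – 14 October), so Oris Sector is on standard time, UTC−08:00.
18:30 local + 8h = 02:30 UTC (rolling into the next day, 18 October 2029).

02:30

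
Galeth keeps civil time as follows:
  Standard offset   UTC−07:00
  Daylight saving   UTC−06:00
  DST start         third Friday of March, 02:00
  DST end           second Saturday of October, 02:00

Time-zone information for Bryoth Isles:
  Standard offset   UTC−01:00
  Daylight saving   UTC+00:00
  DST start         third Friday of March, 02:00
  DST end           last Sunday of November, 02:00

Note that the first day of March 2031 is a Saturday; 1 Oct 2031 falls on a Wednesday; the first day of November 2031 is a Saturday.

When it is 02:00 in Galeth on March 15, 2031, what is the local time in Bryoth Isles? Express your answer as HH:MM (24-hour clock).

08:00

1 March 2031 is a Saturday, so the first Friday is March 7 and the third is March 21.
1 October 2031 is a Wednesday, so the first Saturday is October 4 and the second is October 11.
March 15, 2031 does not fall between 21 March and 11 October, so daylight saving is not in effect and Galeth is at UTC−07:00.
02:00 Galeth + 7h = 09:00 UTC.
1 March 2031 is a Saturday, so the first Friday is March 7 and the third is March 21.
1 November 2031 is a Saturday, so Sundays fall on 2, 9, 16, 23, 30; the last is November 30.
At the standard offset (UTC−01:00), 09:00 UTC − 1h = 08:00 Bryoth Isles standard time.
Daylight saving runs 21 March – 30 November; the standard-time date in Bryoth Isles, March 15, 2031, is outside that window, so Bryoth Isles is on standard time at UTC−01:00.
09:00 UTC − 1h = 08:00 Bryoth Isles.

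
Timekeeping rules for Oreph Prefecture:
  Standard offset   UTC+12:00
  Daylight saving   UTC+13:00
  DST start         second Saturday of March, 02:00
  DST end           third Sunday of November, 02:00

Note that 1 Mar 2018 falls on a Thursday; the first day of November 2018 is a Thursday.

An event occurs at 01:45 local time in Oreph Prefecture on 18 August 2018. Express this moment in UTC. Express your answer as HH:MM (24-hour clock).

12:45

1 March 2018 is a Thursday, so the first Saturday is March 3 and the second is March 10.
1 November 2018 is a Thursday, so the first Sunday is November 4 and the third is November 18.
18 August 2018 lies within the daylight-saving period (10 March – 18 November), so Oreph Prefecture is on daylight time, UTC+13:00.
01:45 local − 13h = 12:45 UTC (rolling into the previous day, 17 August 2018).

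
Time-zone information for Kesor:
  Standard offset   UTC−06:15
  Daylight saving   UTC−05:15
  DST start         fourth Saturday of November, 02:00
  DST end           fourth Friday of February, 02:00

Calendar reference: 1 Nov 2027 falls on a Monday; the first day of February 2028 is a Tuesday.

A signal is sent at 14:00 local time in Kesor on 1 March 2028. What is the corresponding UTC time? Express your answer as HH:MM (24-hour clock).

1 November 2027 is a Monday, so the first Saturday is November 6 and the fourth is November 27.
1 February 2028 is a Tuesday, so the first Friday is February 4 and the fourth is February 25.
1 March 2028 is outside the daylight-saving period (27 November 2027 – 25 February 2028), so Kesor is on standard time, UTC−06:15.
14:00 local + 6h15m = 20:15 UTC.

20:15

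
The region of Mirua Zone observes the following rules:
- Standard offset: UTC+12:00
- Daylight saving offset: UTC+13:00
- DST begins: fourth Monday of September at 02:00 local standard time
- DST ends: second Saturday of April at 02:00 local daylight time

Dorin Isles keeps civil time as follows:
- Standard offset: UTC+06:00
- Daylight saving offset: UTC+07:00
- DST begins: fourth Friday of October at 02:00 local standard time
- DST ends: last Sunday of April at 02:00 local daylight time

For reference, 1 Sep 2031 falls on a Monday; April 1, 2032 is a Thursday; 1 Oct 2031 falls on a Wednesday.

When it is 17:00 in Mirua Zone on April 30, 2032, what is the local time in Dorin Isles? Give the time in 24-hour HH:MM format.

1 September 2031 is a Monday, so the first Monday is September 1 and the fourth is September 22.
1 April 2032 is a Thursday, so the first Saturday is April 3 and the second is April 10.
April 30, 2032 does not fall between 22 September 2031 and 10 April 2032, so daylight saving is not in effect and Mirua Zone is at UTC+12:00.
17:00 Mirua Zone − 12h = 05:00 UTC.
1 October 2031 is a Wednesday, so the first Friday is October 3 and the fourth is October 24.
1 April 2032 is a Thursday, so Sundays fall on 4, 11, 18, 25; the last is April 25.
At the standard offset (UTC+06:00), 05:00 UTC + 6h = 11:00 Dorin Isles standard time.
The standard-time date in Dorin Isles, April 30, 2032, does not fall between 24 October 2031 and 25 April 2032, so daylight saving is not in effect and Dorin Isles is at UTC+06:00.
05:00 UTC + 6h = 11:00 Dorin Isles.

11:00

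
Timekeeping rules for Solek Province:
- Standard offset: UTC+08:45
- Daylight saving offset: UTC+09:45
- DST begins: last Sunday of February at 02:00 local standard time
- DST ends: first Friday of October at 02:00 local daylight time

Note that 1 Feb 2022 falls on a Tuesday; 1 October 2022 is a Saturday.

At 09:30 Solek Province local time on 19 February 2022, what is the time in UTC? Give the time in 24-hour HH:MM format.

1 February 2022 is a Tuesday, so Sundays fall on 6, 13, 20, 27; the last is February 27.
1 October 2022 is a Saturday, so the first Friday is October 7.
19 February 2022 is outside the daylight-saving period (27 February – 7 October), so Solek Province is on standard time, UTC+08:45.
09:30 local − 8h45m = 00:45 UTC.

00:45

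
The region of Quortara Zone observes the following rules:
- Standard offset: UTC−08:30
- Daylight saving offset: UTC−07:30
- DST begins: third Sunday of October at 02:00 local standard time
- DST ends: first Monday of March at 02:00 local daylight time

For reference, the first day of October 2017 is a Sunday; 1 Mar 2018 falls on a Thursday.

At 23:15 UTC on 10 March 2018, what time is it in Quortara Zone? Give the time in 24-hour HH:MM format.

14:45

1 October 2017 is a Sunday, so the first Sunday is October 1 and the third is October 15.
1 March 2018 is a Thursday, so the first Monday is March 5.
At the standard offset (UTC−08:30), 23:15 UTC − 8h30m = 14:45 Quortara Zone standard time.
The standard-time date in Quortara Zone, 10 March 2018, does not fall between 15 October 2017 and 5 March 2018, so daylight saving is not in effect and Quortara Zone is at UTC−08:30.
23:15 UTC − 8h30m = 14:45 local.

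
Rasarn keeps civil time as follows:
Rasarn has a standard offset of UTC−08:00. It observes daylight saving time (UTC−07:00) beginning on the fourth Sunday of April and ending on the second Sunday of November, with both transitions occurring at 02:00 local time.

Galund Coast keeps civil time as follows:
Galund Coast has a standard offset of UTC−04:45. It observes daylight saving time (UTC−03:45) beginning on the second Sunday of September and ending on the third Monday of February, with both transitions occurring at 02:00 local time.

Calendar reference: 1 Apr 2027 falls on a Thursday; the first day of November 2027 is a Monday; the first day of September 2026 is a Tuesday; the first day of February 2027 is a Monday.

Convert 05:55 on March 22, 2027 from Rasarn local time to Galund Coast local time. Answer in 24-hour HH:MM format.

09:10

1 April 2027 is a Thursday, so the first Sunday is April 4 and the fourth is April 25.
1 November 2027 is a Monday, so the first Sunday is November 7 and the second is November 14.
March 22, 2027 does not fall between 25 April and 14 November, so daylight saving is not in effect and Rasarn is at UTC−08:00.
05:55 Rasarn + 8h = 13:55 UTC.
1 September 2026 is a Tuesday, so the first Sunday is September 6 and the second is September 13.
1 February 2027 is a Monday, so the first Monday is February 1 and the third is February 15.
At the standard offset (UTC−04:45), 13:55 UTC − 4h45m = 09:10 Galund Coast standard time.
The standard-time date in Galund Coast, March 22, 2027, does not fall between 13 September 2026 and 15 February 2027, so daylight saving is not in effect and Galund Coast is at UTC−04:45.
13:55 UTC − 4h45m = 09:10 Galund Coast.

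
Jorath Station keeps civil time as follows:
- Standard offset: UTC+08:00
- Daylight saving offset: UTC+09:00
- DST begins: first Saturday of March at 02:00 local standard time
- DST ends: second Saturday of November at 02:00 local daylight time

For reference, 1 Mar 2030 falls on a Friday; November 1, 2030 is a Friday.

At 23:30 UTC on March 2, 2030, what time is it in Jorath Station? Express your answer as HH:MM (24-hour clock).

08:30

1 March 2030 is a Friday, so the first Saturday is March 2.
1 November 2030 is a Friday, so the first Saturday is November 2 and the second is November 9.
At the standard offset (UTC+08:00), 23:30 UTC + 8h = 07:30 Jorath Station standard time (rolling into the next day, 3 March 2030).
Daylight saving runs 2 March – 9 November; the standard-time date in Jorath Station, March 3, 2030, is inside that window, so Jorath Station is at UTC+09:00.
23:30 UTC + 9h = 08:30 local (rolling into the next day, 3 March 2030).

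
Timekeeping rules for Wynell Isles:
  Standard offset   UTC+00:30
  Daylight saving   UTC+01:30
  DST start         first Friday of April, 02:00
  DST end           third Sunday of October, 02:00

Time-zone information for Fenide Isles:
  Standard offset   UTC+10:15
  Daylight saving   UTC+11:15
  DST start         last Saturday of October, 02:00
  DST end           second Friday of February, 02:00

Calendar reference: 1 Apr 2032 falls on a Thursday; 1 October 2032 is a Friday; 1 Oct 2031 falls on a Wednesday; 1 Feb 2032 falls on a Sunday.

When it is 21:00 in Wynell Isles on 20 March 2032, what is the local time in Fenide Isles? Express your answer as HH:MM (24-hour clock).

1 April 2032 is a Thursday, so the first Friday is April 2.
1 October 2032 is a Friday, so the first Sunday is October 3 and the third is October 17.
20 March 2032 does not fall between 2 April and 17 October, so daylight saving is not in effect and Wynell Isles is at UTC+00:30.
21:00 Wynell Isles − 0h30m = 20:30 UTC.
1 October 2031 is a Wednesday, so Saturdays fall on 4, 11, 18, 25; the last is October 25.
1 February 2032 is a Sunday, so the first Friday is February 6 and the second is February 13.
At the standard offset (UTC+10:15), 20:30 UTC + 10h15m = 06:45 Fenide Isles standard time (rolling into the next day, 21 March 2032).
Daylight saving runs 25 October 2031 – 13 February 2032; the standard-time date in Fenide Isles, 21 March 2032, is outside that window, so Fenide Isles is on standard time at UTC+10:15.
20:30 UTC + 10h15m = 06:45 Fenide Isles (rolling into the next day, 21 March 2032).

06:45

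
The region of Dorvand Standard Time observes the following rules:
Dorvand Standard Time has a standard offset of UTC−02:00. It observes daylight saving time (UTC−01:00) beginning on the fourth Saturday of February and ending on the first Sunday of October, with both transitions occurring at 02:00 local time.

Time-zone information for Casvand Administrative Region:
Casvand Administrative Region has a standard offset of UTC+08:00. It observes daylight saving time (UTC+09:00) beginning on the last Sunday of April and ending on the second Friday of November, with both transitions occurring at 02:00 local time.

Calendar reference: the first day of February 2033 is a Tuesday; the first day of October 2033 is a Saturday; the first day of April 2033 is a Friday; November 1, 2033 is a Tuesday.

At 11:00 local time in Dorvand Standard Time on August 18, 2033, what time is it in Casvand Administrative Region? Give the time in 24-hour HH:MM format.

1 February 2033 is a Tuesday, so the first Saturday is February 5 and the fourth is February 26.
1 October 2033 is a Saturday, so the first Sunday is October 2.
August 18, 2033 lies within the daylight-saving period (26 February – 2 October), so Dorvand Standard Time is on daylight time, UTC−01:00.
11:00 Dorvand Standard Time + 1h = 12:00 UTC.
1 April 2033 is a Friday, so Sundays fall on 3, 10, 17, 24; the last is April 24.
1 November 2033 is a Tuesday, so the first Friday is November 4 and the second is November 11.
At the standard offset (UTC+08:00), 12:00 UTC + 8h = 20:00 Casvand Administrative Region standard time.
The standard-time date in Casvand Administrative Region, August 18, 2033, falls between 24 April and 11 November, so daylight saving is in effect and Casvand Administrative Region is at UTC+09:00.
12:00 UTC + 9h = 21:00 Casvand Administrative Region.

21:00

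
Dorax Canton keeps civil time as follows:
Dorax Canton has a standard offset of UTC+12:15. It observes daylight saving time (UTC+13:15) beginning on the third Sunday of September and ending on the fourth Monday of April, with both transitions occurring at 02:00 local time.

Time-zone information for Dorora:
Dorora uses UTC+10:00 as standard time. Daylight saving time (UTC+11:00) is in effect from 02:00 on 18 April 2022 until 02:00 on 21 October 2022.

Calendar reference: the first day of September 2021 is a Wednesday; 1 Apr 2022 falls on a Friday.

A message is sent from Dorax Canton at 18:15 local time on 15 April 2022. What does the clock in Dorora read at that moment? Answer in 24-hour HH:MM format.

15:00

1 September 2021 is a Wednesday, so the first Sunday is September 5 and the third is September 19.
1 April 2022 is a Friday, so the first Monday is April 4 and the fourth is April 25.
Daylight saving runs 19 September 2021 – 25 April 2022; 15 April 2022 is inside that window, so Dorax Canton is at UTC+13:15.
18:15 Dorax Canton − 13h15m = 05:00 UTC.
At the standard offset (UTC+10:00), 05:00 UTC + 10h = 15:00 Dorora standard time.
Daylight saving runs 18 April – 21 October; the standard-time date in Dorora, 15 April 2022, is outside that window, so Dorora is on standard time at UTC+10:00.
05:00 UTC + 10h = 15:00 Dorora.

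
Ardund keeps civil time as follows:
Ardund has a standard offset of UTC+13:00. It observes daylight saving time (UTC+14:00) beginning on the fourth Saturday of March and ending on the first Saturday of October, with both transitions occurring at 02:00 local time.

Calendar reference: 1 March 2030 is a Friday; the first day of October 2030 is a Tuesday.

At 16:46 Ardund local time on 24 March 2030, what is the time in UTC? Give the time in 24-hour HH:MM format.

1 March 2030 is a Friday, so the first Saturday is March 2 and the fourth is March 23.
1 October 2030 is a Tuesday, so the first Saturday is October 5.
24 March 2030 falls between 23 March and 5 October, so daylight saving is in effect and Ardund is at UTC+14:00.
16:46 local − 14h = 02:46 UTC.

02:46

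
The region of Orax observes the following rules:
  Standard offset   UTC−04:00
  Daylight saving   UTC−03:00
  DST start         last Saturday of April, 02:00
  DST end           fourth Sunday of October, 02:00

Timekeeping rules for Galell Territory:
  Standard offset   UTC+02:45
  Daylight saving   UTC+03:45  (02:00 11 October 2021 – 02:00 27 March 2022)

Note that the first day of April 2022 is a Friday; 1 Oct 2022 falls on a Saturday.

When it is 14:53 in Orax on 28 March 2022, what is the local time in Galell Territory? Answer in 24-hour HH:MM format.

21:38

1 April 2022 is a Friday, so Saturdays fall on 2, 9, 16, 23, 30; the last is April 30.
1 October 2022 is a Saturday, so the first Sunday is October 2 and the fourth is October 23.
Daylight saving runs 30 April – 23 October; 28 March 2022 is outside that window, so Orax is on standard time at UTC−04:00.
14:53 Orax + 4h = 18:53 UTC.
At the standard offset (UTC+02:45), 18:53 UTC + 2h45m = 21:38 Galell Territory standard time.
The standard-time date in Galell Territory, 28 March 2022, is outside the daylight-saving period (11 October 2021 – 27 March 2022), so Galell Territory is on standard time, UTC+02:45.
18:53 UTC + 2h45m = 21:38 Galell Territory.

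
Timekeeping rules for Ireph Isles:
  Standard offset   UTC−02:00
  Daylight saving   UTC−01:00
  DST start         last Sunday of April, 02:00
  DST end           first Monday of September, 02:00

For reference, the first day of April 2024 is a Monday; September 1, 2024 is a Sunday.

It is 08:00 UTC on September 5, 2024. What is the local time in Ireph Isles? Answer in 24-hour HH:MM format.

06:00

1 April 2024 is a Monday, so Sundays fall on 7, 14, 21, 28; the last is April 28.
1 September 2024 is a Sunday, so the first Monday is September 2.
At the standard offset (UTC−02:00), 08:00 UTC − 2h = 06:00 Ireph Isles standard time.
The standard-time date in Ireph Isles, September 5, 2024, is outside the daylight-saving period (28 April – 2 September), so Ireph Isles is on standard time, UTC−02:00.
08:00 UTC − 2h = 06:00 local.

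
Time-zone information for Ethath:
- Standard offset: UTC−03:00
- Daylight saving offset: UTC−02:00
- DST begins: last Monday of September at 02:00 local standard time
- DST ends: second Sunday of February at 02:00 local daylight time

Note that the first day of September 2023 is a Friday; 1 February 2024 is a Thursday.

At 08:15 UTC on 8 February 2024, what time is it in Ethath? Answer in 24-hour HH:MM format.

1 September 2023 is a Friday, so Mondays fall on 4, 11, 18, 25; the last is September 25.
1 February 2024 is a Thursday, so the first Sunday is February 4 and the second is February 11.
At the standard offset (UTC−03:00), 08:15 UTC − 3h = 05:15 Ethath standard time.
The standard-time date in Ethath, 8 February 2024, lies within the daylight-saving period (25 September 2023 – 11 February 2024), so Ethath is on daylight time, UTC−02:00.
08:15 UTC − 2h = 06:15 local.

06:15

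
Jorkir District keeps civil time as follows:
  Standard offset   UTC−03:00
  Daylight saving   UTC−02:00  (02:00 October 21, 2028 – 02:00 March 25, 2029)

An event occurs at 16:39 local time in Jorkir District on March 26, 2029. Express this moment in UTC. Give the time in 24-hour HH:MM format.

19:39

March 26, 2029 is outside the daylight-saving period (21 October 2028 – 25 March 2029), so Jorkir District is on standard time, UTC−03:00.
16:39 local + 3h = 19:39 UTC.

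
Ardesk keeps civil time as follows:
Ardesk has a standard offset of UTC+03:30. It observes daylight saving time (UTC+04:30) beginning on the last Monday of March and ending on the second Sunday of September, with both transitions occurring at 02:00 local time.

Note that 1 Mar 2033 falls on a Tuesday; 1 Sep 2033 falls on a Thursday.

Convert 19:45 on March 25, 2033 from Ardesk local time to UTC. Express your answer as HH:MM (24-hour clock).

1 March 2033 is a Tuesday, so Mondays fall on 7, 14, 21, 28; the last is March 28.
1 September 2033 is a Thursday, so the first Sunday is September 4 and the second is September 11.
March 25, 2033 does not fall between 28 March and 11 September, so daylight saving is not in effect and Ardesk is at UTC+03:30.
19:45 local − 3h30m = 16:15 UTC.

16:15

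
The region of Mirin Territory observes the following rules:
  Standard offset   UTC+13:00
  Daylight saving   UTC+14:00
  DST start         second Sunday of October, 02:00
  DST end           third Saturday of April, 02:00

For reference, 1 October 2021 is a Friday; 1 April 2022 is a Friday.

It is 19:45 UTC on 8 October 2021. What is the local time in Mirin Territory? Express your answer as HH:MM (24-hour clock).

08:45

1 October 2021 is a Friday, so the first Sunday is October 3 and the second is October 10.
1 April 2022 is a Friday, so the first Saturday is April 2 and the third is April 16.
At the standard offset (UTC+13:00), 19:45 UTC + 13h = 08:45 Mirin Territory standard time (rolling into the next day, 9 October 2021).
The standard-time date in Mirin Territory, 9 October 2021, does not fall between 10 October 2021 and 16 April 2022, so daylight saving is not in effect and Mirin Territory is at UTC+13:00.
19:45 UTC + 13h = 08:45 local (rolling into the next day, 9 October 2021).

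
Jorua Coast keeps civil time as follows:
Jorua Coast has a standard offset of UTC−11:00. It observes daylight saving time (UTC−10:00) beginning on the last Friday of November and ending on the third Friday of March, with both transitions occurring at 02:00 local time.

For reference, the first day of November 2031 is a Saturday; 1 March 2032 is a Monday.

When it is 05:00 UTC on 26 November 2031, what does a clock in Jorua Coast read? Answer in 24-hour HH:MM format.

1 November 2031 is a Saturday, so Fridays fall on 7, 14, 21, 28; the last is November 28.
1 March 2032 is a Monday, so the first Friday is March 5 and the third is March 19.
At the standard offset (UTC−11:00), 05:00 UTC − 11h = 18:00 Jorua Coast standard time (rolling into the previous day, 25 November 2031).
Daylight saving runs 28 November 2031 – 19 March 2032; the standard-time date in Jorua Coast, 25 November 2031, is outside that window, so Jorua Coast is on standard time at UTC−11:00.
05:00 UTC − 11h = 18:00 local (rolling into the previous day, 25 November 2031).

18:00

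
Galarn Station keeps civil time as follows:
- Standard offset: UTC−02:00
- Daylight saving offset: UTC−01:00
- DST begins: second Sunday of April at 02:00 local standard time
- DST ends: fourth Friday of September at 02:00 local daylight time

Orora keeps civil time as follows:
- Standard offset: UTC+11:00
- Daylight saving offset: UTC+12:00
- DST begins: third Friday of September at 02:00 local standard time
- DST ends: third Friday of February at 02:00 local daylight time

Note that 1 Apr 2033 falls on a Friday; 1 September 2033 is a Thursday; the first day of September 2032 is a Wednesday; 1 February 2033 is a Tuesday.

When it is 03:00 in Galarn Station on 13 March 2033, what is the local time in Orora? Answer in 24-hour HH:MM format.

1 April 2033 is a Friday, so the first Sunday is April 3 and the second is April 10.
1 September 2033 is a Thursday, so the first Friday is September 2 and the fourth is September 23.
13 March 2033 is outside the daylight-saving period (10 April – 23 September), so Galarn Station is on standard time, UTC−02:00.
03:00 Galarn Station + 2h = 05:00 UTC.
1 September 2032 is a Wednesday, so the first Friday is September 3 and the third is September 17.
1 February 2033 is a Tuesday, so the first Friday is February 4 and the third is February 18.
At the standard offset (UTC+11:00), 05:00 UTC + 11h = 16:00 Orora standard time.
The standard-time date in Orora, 13 March 2033, is outside the daylight-saving period (17 September 2032 – 18 February 2033), so Orora is on standard time, UTC+11:00.
05:00 UTC + 11h = 16:00 Orora.

16:00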